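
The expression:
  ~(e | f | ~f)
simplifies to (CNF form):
False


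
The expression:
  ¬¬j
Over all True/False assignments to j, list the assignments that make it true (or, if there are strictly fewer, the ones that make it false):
is true only for:
  j=True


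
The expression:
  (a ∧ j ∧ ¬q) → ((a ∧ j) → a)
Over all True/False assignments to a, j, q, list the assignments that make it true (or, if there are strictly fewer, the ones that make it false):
is always true.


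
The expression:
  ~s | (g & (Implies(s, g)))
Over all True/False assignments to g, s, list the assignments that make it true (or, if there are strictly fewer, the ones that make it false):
is false only for:
  g=False, s=True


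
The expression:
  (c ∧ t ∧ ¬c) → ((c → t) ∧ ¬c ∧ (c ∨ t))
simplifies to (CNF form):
True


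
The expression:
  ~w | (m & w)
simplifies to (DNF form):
m | ~w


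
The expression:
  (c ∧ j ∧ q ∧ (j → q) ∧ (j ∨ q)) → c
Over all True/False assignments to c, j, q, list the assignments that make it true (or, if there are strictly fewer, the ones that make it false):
is always true.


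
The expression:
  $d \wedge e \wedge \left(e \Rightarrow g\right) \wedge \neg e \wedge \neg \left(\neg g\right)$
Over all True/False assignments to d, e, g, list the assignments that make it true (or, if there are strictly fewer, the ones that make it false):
is never true.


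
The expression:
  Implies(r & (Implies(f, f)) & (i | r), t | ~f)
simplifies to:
t | ~f | ~r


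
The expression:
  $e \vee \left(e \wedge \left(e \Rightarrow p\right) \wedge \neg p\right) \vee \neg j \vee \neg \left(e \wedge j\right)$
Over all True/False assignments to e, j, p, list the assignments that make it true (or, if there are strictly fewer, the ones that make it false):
is always true.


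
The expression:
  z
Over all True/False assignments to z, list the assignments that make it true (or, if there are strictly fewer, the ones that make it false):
is true only for:
  z=True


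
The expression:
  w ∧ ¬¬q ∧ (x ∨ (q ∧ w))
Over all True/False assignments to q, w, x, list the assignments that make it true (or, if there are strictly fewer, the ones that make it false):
is true only for:
  q=True, w=True, x=False;
  q=True, w=True, x=True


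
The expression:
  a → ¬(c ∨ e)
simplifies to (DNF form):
(¬c ∧ ¬e) ∨ ¬a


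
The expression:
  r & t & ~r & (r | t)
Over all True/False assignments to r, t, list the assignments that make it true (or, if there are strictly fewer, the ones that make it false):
is never true.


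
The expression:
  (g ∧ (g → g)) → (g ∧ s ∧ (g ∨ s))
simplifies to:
s ∨ ¬g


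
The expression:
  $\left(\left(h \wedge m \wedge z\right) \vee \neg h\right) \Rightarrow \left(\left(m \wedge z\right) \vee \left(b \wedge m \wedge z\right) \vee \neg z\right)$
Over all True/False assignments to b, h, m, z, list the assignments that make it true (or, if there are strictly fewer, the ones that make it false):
is false only for:
  b=False, h=False, m=False, z=True;
  b=True, h=False, m=False, z=True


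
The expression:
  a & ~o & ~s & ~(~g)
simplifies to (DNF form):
a & g & ~o & ~s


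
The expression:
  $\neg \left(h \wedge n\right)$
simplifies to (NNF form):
$\neg h \vee \neg n$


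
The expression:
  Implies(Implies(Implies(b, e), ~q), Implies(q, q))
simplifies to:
True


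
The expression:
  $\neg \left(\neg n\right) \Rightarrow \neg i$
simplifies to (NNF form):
$\neg i \vee \neg n$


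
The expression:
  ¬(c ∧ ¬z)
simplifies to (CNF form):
z ∨ ¬c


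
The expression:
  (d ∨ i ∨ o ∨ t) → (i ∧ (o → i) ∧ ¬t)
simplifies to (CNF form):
¬t ∧ (i ∨ ¬d) ∧ (i ∨ ¬o)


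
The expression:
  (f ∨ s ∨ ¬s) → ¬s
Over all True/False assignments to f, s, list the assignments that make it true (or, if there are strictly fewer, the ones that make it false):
is true only for:
  f=False, s=False;
  f=True, s=False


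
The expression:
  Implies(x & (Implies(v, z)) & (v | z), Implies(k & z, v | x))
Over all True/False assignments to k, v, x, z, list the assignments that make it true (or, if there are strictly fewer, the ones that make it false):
is always true.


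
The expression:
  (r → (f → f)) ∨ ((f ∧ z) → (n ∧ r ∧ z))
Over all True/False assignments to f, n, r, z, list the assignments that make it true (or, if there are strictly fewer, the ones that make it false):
is always true.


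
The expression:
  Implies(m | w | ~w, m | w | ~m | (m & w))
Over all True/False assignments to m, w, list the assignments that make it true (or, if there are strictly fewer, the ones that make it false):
is always true.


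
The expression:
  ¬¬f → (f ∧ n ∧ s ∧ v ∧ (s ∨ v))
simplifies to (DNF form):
(n ∧ s ∧ v) ∨ ¬f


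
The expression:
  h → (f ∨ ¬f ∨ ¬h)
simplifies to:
True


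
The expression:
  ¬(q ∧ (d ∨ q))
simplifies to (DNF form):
¬q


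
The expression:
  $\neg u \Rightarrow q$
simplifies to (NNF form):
$q \vee u$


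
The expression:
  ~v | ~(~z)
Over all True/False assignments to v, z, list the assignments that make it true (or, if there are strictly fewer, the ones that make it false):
is false only for:
  v=True, z=False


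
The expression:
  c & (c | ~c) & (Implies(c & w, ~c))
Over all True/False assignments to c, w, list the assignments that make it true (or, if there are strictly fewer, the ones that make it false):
is true only for:
  c=True, w=False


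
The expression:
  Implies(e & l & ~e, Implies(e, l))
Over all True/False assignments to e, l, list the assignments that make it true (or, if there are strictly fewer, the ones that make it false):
is always true.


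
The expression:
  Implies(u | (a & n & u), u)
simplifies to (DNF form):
True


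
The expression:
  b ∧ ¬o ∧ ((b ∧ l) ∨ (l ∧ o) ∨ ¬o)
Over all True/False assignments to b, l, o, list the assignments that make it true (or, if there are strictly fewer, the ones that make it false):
is true only for:
  b=True, l=False, o=False;
  b=True, l=True, o=False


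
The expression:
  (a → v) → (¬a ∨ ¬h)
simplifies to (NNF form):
¬a ∨ ¬h ∨ ¬v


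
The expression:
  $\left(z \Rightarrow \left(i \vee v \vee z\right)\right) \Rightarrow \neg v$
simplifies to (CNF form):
$\neg v$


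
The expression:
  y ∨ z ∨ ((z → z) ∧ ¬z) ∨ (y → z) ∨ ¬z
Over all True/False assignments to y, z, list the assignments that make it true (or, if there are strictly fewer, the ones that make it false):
is always true.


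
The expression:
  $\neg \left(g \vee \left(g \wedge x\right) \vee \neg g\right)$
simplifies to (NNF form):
$\text{False}$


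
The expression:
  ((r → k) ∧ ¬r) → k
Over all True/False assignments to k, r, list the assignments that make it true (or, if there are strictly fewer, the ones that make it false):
is false only for:
  k=False, r=False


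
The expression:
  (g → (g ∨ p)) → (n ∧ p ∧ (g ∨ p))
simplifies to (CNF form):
n ∧ p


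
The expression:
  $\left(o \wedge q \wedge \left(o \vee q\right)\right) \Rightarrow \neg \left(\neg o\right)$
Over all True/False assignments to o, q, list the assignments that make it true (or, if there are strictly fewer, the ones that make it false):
is always true.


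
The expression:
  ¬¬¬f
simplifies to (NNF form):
¬f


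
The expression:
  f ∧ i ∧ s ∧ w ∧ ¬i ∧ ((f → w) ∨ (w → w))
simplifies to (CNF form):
False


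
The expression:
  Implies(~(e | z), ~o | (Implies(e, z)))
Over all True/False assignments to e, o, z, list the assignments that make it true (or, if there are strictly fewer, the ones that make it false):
is always true.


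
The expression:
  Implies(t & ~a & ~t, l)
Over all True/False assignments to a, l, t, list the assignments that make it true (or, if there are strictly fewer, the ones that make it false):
is always true.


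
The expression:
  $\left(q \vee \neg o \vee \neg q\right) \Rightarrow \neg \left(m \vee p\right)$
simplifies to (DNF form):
$\neg m \wedge \neg p$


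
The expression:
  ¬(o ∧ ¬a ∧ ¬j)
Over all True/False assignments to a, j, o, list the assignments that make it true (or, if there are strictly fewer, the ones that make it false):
is false only for:
  a=False, j=False, o=True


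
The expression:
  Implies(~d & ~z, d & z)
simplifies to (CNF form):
d | z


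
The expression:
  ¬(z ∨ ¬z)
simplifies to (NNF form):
False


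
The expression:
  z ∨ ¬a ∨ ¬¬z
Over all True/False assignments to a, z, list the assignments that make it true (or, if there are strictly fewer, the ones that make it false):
is false only for:
  a=True, z=False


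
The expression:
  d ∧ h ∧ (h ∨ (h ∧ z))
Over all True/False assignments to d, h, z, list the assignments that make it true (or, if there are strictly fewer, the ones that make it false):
is true only for:
  d=True, h=True, z=False;
  d=True, h=True, z=True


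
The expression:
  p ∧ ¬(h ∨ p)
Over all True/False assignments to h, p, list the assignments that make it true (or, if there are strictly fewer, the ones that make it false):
is never true.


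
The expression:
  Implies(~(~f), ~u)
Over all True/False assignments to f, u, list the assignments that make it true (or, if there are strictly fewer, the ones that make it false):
is false only for:
  f=True, u=True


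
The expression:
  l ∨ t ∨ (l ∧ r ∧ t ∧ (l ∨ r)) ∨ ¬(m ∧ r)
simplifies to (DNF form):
l ∨ t ∨ ¬m ∨ ¬r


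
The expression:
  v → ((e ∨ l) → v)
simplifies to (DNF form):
True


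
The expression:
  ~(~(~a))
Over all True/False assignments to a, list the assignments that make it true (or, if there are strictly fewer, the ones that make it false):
is true only for:
  a=False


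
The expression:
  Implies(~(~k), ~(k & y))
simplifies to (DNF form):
~k | ~y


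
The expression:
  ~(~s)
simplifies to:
s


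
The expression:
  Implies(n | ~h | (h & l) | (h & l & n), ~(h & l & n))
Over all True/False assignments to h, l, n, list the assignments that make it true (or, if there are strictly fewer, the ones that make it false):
is false only for:
  h=True, l=True, n=True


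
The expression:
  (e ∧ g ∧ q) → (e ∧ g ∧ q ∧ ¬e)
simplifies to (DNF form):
¬e ∨ ¬g ∨ ¬q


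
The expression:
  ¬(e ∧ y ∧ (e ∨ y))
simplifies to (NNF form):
¬e ∨ ¬y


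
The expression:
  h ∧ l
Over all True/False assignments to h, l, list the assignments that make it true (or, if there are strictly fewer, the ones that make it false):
is true only for:
  h=True, l=True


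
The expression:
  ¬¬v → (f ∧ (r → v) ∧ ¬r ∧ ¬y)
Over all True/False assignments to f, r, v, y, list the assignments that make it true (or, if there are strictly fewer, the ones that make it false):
is false only for:
  f=False, r=False, v=True, y=False;
  f=False, r=False, v=True, y=True;
  f=False, r=True, v=True, y=False;
  f=False, r=True, v=True, y=True;
  f=True, r=False, v=True, y=True;
  f=True, r=True, v=True, y=False;
  f=True, r=True, v=True, y=True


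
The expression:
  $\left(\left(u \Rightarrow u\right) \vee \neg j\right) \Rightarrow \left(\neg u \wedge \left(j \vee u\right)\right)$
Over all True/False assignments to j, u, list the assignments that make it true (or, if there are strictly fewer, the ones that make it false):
is true only for:
  j=True, u=False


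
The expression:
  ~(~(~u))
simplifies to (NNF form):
~u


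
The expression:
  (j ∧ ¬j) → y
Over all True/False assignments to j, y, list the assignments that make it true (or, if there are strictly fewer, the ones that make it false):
is always true.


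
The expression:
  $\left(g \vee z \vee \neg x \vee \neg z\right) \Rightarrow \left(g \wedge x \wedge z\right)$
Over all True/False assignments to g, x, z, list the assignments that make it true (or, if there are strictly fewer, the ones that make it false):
is true only for:
  g=True, x=True, z=True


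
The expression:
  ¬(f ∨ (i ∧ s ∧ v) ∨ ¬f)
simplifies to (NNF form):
False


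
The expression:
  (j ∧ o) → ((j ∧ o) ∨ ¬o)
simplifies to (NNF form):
True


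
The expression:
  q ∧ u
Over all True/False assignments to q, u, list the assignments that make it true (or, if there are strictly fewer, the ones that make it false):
is true only for:
  q=True, u=True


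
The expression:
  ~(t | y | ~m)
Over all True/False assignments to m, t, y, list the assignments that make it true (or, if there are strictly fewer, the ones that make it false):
is true only for:
  m=True, t=False, y=False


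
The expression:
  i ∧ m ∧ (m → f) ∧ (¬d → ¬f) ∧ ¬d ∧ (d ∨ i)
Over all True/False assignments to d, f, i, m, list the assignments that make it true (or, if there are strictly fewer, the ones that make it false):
is never true.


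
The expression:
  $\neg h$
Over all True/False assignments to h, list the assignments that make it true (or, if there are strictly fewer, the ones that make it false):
is true only for:
  h=False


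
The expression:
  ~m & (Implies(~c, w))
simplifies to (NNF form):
~m & (c | w)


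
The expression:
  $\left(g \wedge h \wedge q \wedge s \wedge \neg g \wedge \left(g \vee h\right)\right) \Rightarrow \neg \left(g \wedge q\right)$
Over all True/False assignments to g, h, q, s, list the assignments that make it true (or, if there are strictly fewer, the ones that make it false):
is always true.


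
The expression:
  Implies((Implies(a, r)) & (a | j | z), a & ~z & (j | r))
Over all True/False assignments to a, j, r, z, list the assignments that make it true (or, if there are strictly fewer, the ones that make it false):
is true only for:
  a=False, j=False, r=False, z=False;
  a=False, j=False, r=True, z=False;
  a=True, j=False, r=False, z=False;
  a=True, j=False, r=False, z=True;
  a=True, j=False, r=True, z=False;
  a=True, j=True, r=False, z=False;
  a=True, j=True, r=False, z=True;
  a=True, j=True, r=True, z=False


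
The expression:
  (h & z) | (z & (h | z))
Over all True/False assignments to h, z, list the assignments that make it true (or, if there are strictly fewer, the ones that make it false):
is true only for:
  h=False, z=True;
  h=True, z=True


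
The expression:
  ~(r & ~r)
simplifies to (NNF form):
True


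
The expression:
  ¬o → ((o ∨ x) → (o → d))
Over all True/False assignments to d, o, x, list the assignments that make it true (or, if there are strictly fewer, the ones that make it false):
is always true.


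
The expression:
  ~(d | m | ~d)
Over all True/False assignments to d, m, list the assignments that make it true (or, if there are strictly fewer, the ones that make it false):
is never true.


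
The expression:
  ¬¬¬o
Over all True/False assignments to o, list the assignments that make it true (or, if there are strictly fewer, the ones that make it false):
is true only for:
  o=False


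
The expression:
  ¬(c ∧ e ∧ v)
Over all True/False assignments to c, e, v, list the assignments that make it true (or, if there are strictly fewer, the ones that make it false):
is false only for:
  c=True, e=True, v=True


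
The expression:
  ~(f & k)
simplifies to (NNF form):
~f | ~k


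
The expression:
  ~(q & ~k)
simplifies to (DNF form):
k | ~q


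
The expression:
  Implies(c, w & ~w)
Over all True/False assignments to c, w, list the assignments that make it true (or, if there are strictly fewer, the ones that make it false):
is true only for:
  c=False, w=False;
  c=False, w=True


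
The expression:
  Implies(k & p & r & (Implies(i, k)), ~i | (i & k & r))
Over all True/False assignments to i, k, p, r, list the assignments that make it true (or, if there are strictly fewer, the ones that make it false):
is always true.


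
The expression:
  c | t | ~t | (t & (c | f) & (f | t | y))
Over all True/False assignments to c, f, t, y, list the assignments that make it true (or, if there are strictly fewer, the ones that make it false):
is always true.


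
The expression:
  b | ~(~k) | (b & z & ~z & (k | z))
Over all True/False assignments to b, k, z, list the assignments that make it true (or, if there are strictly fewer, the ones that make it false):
is false only for:
  b=False, k=False, z=False;
  b=False, k=False, z=True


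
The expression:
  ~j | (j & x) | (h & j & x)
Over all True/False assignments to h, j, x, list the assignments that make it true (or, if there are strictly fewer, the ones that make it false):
is false only for:
  h=False, j=True, x=False;
  h=True, j=True, x=False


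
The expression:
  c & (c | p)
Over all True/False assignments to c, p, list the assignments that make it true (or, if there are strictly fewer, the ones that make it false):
is true only for:
  c=True, p=False;
  c=True, p=True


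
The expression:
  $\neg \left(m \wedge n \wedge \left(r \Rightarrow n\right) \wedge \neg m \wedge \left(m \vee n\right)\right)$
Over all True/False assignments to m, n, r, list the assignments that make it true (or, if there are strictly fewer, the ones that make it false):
is always true.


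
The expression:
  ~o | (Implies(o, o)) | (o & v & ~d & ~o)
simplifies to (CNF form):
True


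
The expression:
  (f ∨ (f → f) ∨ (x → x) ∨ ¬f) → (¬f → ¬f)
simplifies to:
True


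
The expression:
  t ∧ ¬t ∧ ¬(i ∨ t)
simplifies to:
False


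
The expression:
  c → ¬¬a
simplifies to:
a ∨ ¬c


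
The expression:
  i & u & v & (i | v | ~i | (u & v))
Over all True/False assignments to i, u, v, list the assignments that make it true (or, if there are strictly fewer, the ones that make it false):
is true only for:
  i=True, u=True, v=True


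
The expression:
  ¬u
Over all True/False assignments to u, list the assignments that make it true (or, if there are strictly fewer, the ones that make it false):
is true only for:
  u=False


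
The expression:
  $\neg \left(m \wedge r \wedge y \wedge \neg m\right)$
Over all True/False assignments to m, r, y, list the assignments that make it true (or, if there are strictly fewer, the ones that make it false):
is always true.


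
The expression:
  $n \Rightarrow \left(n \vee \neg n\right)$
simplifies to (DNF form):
$\text{True}$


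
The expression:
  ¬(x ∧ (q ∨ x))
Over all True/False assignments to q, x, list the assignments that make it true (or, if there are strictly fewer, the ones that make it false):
is true only for:
  q=False, x=False;
  q=True, x=False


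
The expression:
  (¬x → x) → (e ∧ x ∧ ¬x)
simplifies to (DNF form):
¬x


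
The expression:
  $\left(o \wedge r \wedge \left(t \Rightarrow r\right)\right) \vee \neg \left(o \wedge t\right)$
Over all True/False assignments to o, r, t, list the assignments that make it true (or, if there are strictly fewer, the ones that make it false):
is false only for:
  o=True, r=False, t=True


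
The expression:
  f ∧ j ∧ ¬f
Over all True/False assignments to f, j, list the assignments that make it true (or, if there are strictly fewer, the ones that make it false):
is never true.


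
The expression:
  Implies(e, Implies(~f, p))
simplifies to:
f | p | ~e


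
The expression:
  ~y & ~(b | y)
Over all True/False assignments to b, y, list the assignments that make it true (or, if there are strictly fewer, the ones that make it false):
is true only for:
  b=False, y=False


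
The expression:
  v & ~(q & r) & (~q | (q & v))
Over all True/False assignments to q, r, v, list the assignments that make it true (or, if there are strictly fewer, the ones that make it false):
is true only for:
  q=False, r=False, v=True;
  q=False, r=True, v=True;
  q=True, r=False, v=True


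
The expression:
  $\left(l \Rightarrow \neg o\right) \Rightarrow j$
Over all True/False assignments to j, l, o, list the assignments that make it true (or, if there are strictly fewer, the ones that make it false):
is false only for:
  j=False, l=False, o=False;
  j=False, l=False, o=True;
  j=False, l=True, o=False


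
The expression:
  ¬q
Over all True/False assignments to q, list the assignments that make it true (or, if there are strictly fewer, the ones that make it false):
is true only for:
  q=False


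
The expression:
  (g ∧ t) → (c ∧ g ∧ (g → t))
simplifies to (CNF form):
c ∨ ¬g ∨ ¬t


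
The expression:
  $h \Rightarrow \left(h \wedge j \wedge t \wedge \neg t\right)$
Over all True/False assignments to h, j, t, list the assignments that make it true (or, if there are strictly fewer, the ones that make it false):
is true only for:
  h=False, j=False, t=False;
  h=False, j=False, t=True;
  h=False, j=True, t=False;
  h=False, j=True, t=True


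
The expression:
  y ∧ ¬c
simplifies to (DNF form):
y ∧ ¬c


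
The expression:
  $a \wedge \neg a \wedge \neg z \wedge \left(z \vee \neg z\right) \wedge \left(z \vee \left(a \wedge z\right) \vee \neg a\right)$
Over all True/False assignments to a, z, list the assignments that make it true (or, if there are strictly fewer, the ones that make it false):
is never true.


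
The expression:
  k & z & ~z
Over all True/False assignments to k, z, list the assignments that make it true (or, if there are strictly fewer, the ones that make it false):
is never true.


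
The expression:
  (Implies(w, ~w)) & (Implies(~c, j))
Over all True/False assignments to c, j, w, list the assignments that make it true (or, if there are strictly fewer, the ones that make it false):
is true only for:
  c=False, j=True, w=False;
  c=True, j=False, w=False;
  c=True, j=True, w=False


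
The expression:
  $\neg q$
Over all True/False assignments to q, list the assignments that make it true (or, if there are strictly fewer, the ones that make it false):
is true only for:
  q=False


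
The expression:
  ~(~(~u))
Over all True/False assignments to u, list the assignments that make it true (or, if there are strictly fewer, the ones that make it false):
is true only for:
  u=False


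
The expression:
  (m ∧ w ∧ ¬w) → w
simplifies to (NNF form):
True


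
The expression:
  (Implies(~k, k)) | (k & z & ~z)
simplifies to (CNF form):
k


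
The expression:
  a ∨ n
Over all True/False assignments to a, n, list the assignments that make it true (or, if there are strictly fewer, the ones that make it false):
is false only for:
  a=False, n=False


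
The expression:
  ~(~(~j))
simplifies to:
~j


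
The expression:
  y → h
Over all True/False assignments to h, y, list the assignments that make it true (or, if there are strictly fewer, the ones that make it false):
is false only for:
  h=False, y=True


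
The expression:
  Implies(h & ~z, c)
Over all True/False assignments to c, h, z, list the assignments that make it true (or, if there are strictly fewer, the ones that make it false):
is false only for:
  c=False, h=True, z=False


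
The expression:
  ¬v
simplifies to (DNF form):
¬v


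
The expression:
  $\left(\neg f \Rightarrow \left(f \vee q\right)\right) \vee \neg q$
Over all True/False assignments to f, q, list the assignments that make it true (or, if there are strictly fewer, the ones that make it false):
is always true.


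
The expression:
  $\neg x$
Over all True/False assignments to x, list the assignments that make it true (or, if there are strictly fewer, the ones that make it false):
is true only for:
  x=False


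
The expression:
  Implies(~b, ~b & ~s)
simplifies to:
b | ~s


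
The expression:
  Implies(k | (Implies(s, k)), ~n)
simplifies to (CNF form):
(s | ~n) & (~k | ~n)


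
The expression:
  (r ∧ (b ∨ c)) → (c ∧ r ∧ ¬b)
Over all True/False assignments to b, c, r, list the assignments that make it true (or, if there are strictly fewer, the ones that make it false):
is false only for:
  b=True, c=False, r=True;
  b=True, c=True, r=True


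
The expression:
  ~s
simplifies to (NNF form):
~s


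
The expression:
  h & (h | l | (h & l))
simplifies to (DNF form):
h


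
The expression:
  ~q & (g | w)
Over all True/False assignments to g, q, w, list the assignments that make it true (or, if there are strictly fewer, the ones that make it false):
is true only for:
  g=False, q=False, w=True;
  g=True, q=False, w=False;
  g=True, q=False, w=True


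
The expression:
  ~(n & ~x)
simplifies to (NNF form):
x | ~n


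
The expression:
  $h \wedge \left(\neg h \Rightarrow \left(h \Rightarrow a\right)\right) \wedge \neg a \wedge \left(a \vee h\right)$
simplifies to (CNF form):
$h \wedge \neg a$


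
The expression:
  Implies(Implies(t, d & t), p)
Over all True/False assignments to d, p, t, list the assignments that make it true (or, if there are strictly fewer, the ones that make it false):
is false only for:
  d=False, p=False, t=False;
  d=True, p=False, t=False;
  d=True, p=False, t=True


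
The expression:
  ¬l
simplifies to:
¬l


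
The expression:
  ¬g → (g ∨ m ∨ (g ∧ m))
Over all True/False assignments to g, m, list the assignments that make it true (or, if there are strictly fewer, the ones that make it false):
is false only for:
  g=False, m=False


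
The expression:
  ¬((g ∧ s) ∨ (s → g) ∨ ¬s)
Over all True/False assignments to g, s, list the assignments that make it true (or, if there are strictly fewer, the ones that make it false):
is true only for:
  g=False, s=True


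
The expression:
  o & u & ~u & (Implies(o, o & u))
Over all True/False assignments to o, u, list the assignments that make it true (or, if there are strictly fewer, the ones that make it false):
is never true.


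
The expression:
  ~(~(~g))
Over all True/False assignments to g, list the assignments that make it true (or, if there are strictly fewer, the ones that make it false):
is true only for:
  g=False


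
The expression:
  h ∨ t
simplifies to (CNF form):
h ∨ t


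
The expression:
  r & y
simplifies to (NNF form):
r & y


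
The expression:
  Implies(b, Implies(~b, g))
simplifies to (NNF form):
True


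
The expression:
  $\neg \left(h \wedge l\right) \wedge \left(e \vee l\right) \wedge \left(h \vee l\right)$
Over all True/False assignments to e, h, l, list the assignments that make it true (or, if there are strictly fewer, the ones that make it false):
is true only for:
  e=False, h=False, l=True;
  e=True, h=False, l=True;
  e=True, h=True, l=False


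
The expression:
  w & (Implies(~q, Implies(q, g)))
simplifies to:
w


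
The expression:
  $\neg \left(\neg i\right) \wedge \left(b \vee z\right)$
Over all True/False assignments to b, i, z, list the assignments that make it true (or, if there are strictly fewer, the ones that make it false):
is true only for:
  b=False, i=True, z=True;
  b=True, i=True, z=False;
  b=True, i=True, z=True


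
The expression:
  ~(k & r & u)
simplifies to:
~k | ~r | ~u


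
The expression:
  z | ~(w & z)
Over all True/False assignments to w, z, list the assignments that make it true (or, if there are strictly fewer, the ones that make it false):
is always true.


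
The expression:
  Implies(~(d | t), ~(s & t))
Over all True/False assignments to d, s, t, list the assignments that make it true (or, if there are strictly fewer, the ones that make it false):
is always true.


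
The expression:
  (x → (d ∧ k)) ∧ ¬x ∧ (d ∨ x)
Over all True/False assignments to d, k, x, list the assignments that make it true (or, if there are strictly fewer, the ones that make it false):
is true only for:
  d=True, k=False, x=False;
  d=True, k=True, x=False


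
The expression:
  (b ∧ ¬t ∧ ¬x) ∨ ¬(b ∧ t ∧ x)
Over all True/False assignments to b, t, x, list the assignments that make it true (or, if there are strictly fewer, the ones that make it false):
is false only for:
  b=True, t=True, x=True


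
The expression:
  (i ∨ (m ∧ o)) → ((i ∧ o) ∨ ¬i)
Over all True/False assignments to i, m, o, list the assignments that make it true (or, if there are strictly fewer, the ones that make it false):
is false only for:
  i=True, m=False, o=False;
  i=True, m=True, o=False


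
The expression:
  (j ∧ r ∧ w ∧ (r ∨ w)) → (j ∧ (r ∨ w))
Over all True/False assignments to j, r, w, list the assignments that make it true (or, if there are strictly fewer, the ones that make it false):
is always true.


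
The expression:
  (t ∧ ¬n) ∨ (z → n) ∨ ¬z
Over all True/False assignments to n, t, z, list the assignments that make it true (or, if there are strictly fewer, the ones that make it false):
is false only for:
  n=False, t=False, z=True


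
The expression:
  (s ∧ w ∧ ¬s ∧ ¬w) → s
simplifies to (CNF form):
True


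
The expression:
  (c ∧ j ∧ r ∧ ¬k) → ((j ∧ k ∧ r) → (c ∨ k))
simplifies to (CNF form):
True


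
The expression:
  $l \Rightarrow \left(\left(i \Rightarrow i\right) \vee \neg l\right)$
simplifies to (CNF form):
$\text{True}$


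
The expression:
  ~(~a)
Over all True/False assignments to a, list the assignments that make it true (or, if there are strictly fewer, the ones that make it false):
is true only for:
  a=True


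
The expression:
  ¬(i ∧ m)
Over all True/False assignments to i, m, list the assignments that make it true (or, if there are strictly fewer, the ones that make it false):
is false only for:
  i=True, m=True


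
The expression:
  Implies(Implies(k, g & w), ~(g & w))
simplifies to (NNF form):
~g | ~w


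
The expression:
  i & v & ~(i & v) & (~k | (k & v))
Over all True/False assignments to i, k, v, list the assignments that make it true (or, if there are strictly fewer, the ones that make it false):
is never true.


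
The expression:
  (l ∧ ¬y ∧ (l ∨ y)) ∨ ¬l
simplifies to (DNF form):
¬l ∨ ¬y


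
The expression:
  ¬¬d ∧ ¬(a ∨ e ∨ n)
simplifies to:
d ∧ ¬a ∧ ¬e ∧ ¬n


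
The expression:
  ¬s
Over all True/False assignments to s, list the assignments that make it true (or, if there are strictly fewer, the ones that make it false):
is true only for:
  s=False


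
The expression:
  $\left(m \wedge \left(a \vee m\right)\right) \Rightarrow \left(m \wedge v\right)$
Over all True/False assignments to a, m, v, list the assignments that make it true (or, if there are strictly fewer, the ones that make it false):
is false only for:
  a=False, m=True, v=False;
  a=True, m=True, v=False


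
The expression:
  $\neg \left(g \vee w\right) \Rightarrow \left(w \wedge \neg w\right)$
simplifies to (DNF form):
$g \vee w$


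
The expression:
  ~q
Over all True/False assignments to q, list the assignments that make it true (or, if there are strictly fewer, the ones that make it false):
is true only for:
  q=False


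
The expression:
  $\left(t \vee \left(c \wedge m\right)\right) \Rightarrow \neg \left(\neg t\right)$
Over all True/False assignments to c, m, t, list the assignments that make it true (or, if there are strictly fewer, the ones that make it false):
is false only for:
  c=True, m=True, t=False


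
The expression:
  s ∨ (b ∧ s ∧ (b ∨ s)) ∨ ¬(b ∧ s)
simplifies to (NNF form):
True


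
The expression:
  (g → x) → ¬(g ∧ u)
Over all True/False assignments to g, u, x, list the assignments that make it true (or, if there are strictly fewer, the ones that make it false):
is false only for:
  g=True, u=True, x=True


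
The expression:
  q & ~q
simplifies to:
False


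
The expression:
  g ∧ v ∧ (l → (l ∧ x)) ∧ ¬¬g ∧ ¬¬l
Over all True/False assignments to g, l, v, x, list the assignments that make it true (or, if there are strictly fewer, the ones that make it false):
is true only for:
  g=True, l=True, v=True, x=True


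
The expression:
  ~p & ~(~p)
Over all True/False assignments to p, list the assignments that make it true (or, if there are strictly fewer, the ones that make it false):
is never true.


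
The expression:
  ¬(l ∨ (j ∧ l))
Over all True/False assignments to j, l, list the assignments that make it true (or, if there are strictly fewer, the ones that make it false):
is true only for:
  j=False, l=False;
  j=True, l=False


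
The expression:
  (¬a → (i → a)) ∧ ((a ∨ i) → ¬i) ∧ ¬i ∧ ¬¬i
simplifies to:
False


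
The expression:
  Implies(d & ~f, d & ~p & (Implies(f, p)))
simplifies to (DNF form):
f | ~d | ~p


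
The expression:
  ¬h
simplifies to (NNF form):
¬h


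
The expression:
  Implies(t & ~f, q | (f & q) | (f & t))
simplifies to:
f | q | ~t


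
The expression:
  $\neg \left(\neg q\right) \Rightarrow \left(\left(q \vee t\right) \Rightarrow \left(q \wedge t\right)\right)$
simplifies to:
$t \vee \neg q$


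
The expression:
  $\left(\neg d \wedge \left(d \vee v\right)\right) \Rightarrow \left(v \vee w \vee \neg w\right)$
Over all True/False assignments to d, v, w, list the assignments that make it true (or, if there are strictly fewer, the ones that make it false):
is always true.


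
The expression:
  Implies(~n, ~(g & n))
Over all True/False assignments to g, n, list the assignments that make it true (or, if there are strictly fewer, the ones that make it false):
is always true.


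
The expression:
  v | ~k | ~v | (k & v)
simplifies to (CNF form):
True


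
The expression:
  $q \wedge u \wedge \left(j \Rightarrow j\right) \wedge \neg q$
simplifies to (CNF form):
$\text{False}$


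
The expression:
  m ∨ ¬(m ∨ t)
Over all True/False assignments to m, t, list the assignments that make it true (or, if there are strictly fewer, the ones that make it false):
is false only for:
  m=False, t=True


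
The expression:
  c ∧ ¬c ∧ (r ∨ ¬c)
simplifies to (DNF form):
False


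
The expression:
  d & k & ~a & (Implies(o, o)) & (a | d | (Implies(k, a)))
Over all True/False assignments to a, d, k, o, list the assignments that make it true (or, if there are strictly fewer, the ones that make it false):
is true only for:
  a=False, d=True, k=True, o=False;
  a=False, d=True, k=True, o=True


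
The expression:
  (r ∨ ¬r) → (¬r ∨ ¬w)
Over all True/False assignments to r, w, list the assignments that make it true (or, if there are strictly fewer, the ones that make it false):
is false only for:
  r=True, w=True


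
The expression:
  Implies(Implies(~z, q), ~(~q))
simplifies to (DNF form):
q | ~z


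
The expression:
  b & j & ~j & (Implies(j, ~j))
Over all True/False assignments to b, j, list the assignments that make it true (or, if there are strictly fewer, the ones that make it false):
is never true.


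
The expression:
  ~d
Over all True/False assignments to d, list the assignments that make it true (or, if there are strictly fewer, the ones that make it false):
is true only for:
  d=False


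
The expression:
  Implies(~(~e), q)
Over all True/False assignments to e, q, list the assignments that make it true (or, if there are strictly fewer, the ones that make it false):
is false only for:
  e=True, q=False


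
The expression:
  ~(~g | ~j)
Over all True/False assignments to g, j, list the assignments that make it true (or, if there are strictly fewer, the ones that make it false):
is true only for:
  g=True, j=True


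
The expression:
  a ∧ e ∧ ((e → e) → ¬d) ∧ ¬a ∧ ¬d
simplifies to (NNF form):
False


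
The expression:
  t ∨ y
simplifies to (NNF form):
t ∨ y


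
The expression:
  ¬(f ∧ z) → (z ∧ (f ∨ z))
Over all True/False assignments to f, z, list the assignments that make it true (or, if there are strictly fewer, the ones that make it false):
is true only for:
  f=False, z=True;
  f=True, z=True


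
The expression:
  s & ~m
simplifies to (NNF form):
s & ~m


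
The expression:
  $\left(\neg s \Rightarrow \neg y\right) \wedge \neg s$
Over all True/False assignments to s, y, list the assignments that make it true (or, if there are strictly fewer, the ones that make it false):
is true only for:
  s=False, y=False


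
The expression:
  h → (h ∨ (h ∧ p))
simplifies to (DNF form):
True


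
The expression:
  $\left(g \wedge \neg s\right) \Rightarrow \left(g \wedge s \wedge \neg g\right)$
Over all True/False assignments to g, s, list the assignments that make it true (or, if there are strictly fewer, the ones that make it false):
is false only for:
  g=True, s=False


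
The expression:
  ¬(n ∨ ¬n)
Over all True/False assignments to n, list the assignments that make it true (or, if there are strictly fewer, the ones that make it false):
is never true.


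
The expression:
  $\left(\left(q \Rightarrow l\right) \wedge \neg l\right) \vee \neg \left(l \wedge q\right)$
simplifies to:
$\neg l \vee \neg q$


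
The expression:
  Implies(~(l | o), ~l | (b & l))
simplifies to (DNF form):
True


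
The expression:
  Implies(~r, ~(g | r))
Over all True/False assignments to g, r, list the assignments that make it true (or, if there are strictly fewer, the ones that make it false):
is false only for:
  g=True, r=False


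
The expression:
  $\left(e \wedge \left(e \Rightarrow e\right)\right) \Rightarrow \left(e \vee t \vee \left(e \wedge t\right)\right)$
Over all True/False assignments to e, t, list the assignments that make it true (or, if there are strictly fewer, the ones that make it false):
is always true.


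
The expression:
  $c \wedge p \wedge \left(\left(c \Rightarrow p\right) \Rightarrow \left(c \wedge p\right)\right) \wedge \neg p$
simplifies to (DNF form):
$\text{False}$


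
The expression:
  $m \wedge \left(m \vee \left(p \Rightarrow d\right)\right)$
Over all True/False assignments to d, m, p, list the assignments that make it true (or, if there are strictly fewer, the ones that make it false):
is true only for:
  d=False, m=True, p=False;
  d=False, m=True, p=True;
  d=True, m=True, p=False;
  d=True, m=True, p=True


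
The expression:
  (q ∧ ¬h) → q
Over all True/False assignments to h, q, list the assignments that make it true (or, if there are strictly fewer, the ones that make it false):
is always true.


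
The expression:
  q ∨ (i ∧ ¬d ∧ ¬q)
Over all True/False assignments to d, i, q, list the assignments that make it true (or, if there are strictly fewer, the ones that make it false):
is false only for:
  d=False, i=False, q=False;
  d=True, i=False, q=False;
  d=True, i=True, q=False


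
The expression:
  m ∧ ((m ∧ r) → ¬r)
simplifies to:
m ∧ ¬r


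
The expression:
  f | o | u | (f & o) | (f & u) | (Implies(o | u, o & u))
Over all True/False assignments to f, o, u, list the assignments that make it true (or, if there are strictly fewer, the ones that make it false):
is always true.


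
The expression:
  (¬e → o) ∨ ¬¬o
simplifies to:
e ∨ o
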